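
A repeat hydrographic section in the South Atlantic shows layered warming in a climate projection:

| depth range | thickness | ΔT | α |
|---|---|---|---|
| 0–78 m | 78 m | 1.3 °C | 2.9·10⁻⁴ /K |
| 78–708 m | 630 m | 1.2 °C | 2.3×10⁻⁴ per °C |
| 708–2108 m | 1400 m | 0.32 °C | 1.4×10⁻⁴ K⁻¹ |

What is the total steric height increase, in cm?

0–78 m: 2.9×10⁻⁴ × 78 × 1.3 = 0.029406 m
78–708 m: 1.2 × 630 × 2.3×10⁻⁴ = 0.17388 m
1.4×10⁻⁴ × 0.32 × 1400 = 0.06272 m
Δh = 0.029406 + 0.17388 + 0.06272 = 0.266006 m

Δh = 26.6 cm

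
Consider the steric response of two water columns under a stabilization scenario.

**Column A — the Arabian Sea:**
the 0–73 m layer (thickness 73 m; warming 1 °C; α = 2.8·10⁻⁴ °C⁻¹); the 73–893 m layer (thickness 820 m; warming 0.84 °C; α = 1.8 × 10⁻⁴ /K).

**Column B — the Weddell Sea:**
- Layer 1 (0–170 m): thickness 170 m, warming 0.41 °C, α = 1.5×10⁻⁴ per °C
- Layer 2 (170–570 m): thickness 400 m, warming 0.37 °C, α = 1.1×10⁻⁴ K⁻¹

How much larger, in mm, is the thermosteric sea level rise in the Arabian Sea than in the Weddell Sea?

A 73 × 2.8×10⁻⁴ × 1 = 0.02044 m
A 73–893 m: 820 × 0.84 × 1.8×10⁻⁴ = 0.123984 m
A total: 0.144424 m
B 0–170 m: 0.41 × 1.5×10⁻⁴ × 170 = 0.010455 m
B 170–570 m: 0.37 × 400 × 1.1×10⁻⁴ = 0.01628 m
B total: 0.026735 m
Difference: 0.144424 − 0.026735 = 0.117689 m

120 mm larger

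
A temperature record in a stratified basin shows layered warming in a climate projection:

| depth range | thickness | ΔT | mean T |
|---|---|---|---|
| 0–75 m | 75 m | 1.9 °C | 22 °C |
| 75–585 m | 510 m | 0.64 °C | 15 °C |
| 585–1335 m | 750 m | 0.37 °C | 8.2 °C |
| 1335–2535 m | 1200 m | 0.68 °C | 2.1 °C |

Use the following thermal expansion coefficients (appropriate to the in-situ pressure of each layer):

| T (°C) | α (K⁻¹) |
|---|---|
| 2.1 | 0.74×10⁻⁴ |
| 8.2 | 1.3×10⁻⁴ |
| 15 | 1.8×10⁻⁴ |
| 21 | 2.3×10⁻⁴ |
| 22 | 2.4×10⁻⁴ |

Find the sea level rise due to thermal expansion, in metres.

0.19 m

Layer 1 at 22 °C → α = 2.4×10⁻⁴ K⁻¹
Layer 2 at 15 °C → α = 1.8×10⁻⁴ K⁻¹
Layer 3 at 8.2 °C → α = 1.3×10⁻⁴ K⁻¹
Layer 4 at 2.1 °C → α = 0.74×10⁻⁴ K⁻¹
Layer 1: 75 × 1.9 × 2.4×10⁻⁴ = 0.03420 m
510 × 1.8×10⁻⁴ × 0.64 = 0.058752 m
585–1335 m: 750 × 0.37 × 1.3×10⁻⁴ = 0.036075 m
Layer 4: 0.74×10⁻⁴ × 0.68 × 1200 = 0.060384 m
Δh = 0.03420 + 0.058752 + 0.036075 + 0.060384 = 0.189411 m ≈ 0.19 m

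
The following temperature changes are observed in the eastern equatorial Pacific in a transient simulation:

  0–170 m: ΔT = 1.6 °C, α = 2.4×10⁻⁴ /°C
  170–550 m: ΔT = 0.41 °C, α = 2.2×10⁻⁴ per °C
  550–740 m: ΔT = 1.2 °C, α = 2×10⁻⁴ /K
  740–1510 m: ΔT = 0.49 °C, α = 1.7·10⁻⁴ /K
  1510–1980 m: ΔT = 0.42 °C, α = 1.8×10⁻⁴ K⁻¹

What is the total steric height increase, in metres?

about 0.245 m

170 × 1.6 × 2.4×10⁻⁴ = 0.06528 m
170–550 m: 0.41 × 380 × 2.2×10⁻⁴ = 0.034276 m
Layer 3: 190 × 2×10⁻⁴ × 1.2 = 0.04560 m
740–1510 m: 1.7×10⁻⁴ × 0.49 × 770 = 0.064141 m
1510–1980 m: 0.42 × 1.8×10⁻⁴ × 470 = 0.035532 m
Δh = 0.06528 + 0.034276 + 0.04560 + 0.064141 + 0.035532 = 0.244829 m ≈ 0.245 m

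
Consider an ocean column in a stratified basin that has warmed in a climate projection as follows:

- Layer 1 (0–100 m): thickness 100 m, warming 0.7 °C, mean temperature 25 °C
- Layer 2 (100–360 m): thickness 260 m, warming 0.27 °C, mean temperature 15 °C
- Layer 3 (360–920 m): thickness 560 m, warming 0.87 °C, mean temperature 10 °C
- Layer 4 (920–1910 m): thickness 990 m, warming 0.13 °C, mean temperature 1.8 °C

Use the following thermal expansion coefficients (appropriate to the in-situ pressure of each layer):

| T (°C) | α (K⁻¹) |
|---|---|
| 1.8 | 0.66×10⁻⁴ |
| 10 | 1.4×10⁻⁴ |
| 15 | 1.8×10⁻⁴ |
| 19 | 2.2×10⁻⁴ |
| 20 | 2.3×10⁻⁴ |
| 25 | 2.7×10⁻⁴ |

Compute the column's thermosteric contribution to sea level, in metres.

Layer 1 at 25 °C → α = 2.7×10⁻⁴ K⁻¹
Layer 2 at 15 °C → α = 1.8×10⁻⁴ K⁻¹
Layer 3 at 10 °C → α = 1.4×10⁻⁴ K⁻¹
Layer 4 at 1.8 °C → α = 0.66×10⁻⁴ K⁻¹
0–100 m: 0.7 × 100 × 2.7×10⁻⁴ = 0.01890 m
Layer 2: 260 × 0.27 × 1.8×10⁻⁴ = 0.012636 m
Layer 3: 560 × 1.4×10⁻⁴ × 0.87 = 0.068208 m
990 × 0.13 × 0.66×10⁻⁴ = 0.0084942 m
Δh = 0.01890 + 0.012636 + 0.068208 + 0.0084942 = 0.1082382 m

Δh = 0.11 m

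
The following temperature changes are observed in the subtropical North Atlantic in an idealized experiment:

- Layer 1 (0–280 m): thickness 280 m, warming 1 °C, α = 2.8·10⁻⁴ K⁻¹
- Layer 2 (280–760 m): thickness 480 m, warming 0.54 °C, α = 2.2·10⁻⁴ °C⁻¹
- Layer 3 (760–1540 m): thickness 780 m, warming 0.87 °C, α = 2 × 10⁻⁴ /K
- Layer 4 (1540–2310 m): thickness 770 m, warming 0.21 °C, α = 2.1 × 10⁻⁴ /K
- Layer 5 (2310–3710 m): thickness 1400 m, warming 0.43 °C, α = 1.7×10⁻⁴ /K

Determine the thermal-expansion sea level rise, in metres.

1 × 2.8×10⁻⁴ × 280 = 0.07840 m
280–760 m: 0.54 × 2.2×10⁻⁴ × 480 = 0.057024 m
Layer 3: 780 × 2×10⁻⁴ × 0.87 = 0.13572 m
770 × 0.21 × 2.1×10⁻⁴ = 0.033957 m
Layer 5: 0.43 × 1.7×10⁻⁴ × 1400 = 0.10234 m
Δh = 0.07840 + 0.057024 + 0.13572 + 0.033957 + 0.10234 = 0.407441 m

0.407 m of thermosteric rise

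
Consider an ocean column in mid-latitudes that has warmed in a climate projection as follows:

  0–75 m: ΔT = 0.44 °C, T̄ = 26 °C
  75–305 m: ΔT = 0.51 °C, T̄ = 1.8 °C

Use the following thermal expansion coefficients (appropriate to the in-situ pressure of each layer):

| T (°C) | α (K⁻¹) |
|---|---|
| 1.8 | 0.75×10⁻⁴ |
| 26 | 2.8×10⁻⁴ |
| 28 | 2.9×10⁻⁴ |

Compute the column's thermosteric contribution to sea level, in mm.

Layer 1 at 26 °C → α = 2.8×10⁻⁴ K⁻¹
Layer 2 at 1.8 °C → α = 0.75×10⁻⁴ K⁻¹
0.44 × 2.8×10⁻⁴ × 75 = 0.00924 m
0.75×10⁻⁴ × 230 × 0.51 = 0.0087975 m
Δh = 0.00924 + 0.0087975 = 0.0180375 m

18 mm of thermosteric rise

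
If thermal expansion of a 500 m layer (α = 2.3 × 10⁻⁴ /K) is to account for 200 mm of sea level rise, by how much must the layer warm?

ΔT = Δh/(αH) = 0.2 / (2.3×10⁻⁴ × 500) ≈ 1.739 K

about 1.74 K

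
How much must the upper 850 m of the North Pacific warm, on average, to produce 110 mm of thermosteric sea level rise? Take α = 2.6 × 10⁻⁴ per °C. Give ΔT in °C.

about 0.498 °C

ΔT = Δh/(αH) = 0.11 / (2.6×10⁻⁴ × 850) ≈ 0.4977 °C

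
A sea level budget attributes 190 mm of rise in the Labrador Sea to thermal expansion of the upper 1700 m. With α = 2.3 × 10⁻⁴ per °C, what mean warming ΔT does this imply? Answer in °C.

ΔT = Δh/(αH) = 0.19 / (2.3×10⁻⁴ × 1700) ≈ 0.4859 °C

0.486 °C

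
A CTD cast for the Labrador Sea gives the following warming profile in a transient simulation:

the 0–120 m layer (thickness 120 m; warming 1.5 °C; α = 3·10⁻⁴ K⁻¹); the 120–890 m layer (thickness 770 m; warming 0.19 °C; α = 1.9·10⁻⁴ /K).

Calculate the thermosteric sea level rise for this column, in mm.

Layer 1: 3×10⁻⁴ × 120 × 1.5 = 0.05400 m
120–890 m: 770 × 1.9×10⁻⁴ × 0.19 = 0.027797 m
Δh = 0.05400 + 0.027797 = 0.081797 m ≈ 81.8 mm

about 81.8 mm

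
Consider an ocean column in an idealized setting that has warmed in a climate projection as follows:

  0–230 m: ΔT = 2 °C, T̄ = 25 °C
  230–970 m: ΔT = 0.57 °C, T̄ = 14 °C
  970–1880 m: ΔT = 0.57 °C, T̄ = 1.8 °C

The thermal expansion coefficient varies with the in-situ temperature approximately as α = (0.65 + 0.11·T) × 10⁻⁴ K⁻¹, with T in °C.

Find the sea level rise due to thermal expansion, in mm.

about 290 mm

Layer 1: α = (0.65 + 0.11×25)×10⁻⁴ = 3.4×10⁻⁴ K⁻¹
Layer 2: α = (0.65 + 0.11×14)×10⁻⁴ = 2.19×10⁻⁴ K⁻¹
Layer 3: α = (0.65 + 0.11×1.8)×10⁻⁴ = 0.848×10⁻⁴ K⁻¹
0–230 m: 2 × 3.4×10⁻⁴ × 230 = 0.15640 m
0.57 × 2.19×10⁻⁴ × 740 = 0.0923742 m
Layer 3: 0.848×10⁻⁴ × 910 × 0.57 = 0.04398576 m
Δh = 0.15640 + 0.0923742 + 0.04398576 = 0.29275996 m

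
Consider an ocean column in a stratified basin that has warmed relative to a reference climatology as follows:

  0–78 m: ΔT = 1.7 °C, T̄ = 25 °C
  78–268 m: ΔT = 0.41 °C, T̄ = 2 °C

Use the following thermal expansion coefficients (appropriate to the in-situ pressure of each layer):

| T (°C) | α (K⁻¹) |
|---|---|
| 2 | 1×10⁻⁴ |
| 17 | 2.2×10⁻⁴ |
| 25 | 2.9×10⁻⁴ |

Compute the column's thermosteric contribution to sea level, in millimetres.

46.2 mm

Layer 1 at 25 °C → α = 2.9×10⁻⁴ K⁻¹
Layer 2 at 2 °C → α = 1×10⁻⁴ K⁻¹
0–78 m: 2.9×10⁻⁴ × 78 × 1.7 = 0.038454 m
Layer 2: 0.41 × 190 × 1×10⁻⁴ = 0.00779 m
Δh = 0.038454 + 0.00779 = 0.046244 m ≈ 46.2 mm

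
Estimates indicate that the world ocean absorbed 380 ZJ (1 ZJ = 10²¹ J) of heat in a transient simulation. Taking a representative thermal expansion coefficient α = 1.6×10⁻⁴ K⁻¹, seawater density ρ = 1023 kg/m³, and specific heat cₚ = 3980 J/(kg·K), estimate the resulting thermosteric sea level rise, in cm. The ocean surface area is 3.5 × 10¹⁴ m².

Δh = 4.27 cm

Per unit area: Q = 380×10²¹ / (3.5×10¹⁴) ≈ 1.086×10⁹ J/m²
Δh = αQ/(ρcₚ) = 1.6×10⁻⁴ × 1.086×10⁹ / (1023 × 3980) ≈ 0.042677 m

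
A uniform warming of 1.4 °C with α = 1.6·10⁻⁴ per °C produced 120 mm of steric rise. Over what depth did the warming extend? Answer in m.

H = Δh/(αΔT) = 0.12 / (1.6×10⁻⁴ × 1.4) ≈ 535.7 m

H ≈ 540 m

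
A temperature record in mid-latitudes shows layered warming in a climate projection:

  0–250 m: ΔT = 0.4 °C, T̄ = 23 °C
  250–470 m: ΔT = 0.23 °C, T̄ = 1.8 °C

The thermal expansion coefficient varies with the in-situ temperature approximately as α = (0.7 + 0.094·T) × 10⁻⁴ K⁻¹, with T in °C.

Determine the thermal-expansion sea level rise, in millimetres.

Δh = 33.0 mm

Layer 1: α = (0.7 + 0.094×23)×10⁻⁴ = 2.862×10⁻⁴ K⁻¹
Layer 2: α = (0.7 + 0.094×1.8)×10⁻⁴ = 0.8692×10⁻⁴ K⁻¹
0–250 m: 0.4 × 2.862×10⁻⁴ × 250 = 0.02862 m
0.23 × 220 × 0.8692×10⁻⁴ = 0.004398152 m
Δh = 0.02862 + 0.004398152 = 0.033018152 m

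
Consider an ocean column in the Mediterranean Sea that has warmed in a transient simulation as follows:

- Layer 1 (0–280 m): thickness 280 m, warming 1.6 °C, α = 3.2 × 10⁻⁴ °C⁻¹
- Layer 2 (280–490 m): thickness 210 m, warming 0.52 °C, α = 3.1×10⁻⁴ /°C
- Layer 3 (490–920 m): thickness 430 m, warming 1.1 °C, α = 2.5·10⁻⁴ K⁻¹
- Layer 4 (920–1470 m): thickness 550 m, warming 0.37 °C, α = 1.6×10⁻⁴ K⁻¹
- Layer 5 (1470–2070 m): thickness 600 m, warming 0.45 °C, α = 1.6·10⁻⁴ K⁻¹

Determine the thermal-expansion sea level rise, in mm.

3.2×10⁻⁴ × 1.6 × 280 = 0.14336 m
Layer 2: 3.1×10⁻⁴ × 0.52 × 210 = 0.033852 m
Layer 3: 430 × 1.1 × 2.5×10⁻⁴ = 0.11825 m
920–1470 m: 1.6×10⁻⁴ × 550 × 0.37 = 0.03256 m
0.45 × 600 × 1.6×10⁻⁴ = 0.04320 m
Δh = 0.14336 + 0.033852 + 0.11825 + 0.03256 + 0.04320 = 0.371222 m ≈ 371 mm

371 mm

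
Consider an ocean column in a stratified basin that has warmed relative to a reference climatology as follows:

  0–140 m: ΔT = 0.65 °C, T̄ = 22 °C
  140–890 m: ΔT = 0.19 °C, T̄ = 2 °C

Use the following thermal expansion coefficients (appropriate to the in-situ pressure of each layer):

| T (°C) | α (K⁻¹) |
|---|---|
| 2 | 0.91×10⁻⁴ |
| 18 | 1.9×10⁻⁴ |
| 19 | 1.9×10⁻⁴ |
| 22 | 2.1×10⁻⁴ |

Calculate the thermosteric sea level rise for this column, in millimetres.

32.1 mm of thermosteric rise

Layer 1 at 22 °C → α = 2.1×10⁻⁴ K⁻¹
Layer 2 at 2 °C → α = 0.91×10⁻⁴ K⁻¹
2.1×10⁻⁴ × 0.65 × 140 = 0.01911 m
140–890 m: 0.91×10⁻⁴ × 750 × 0.19 = 0.0129675 m
Δh = 0.01911 + 0.0129675 = 0.0320775 m ≈ 32.1 mm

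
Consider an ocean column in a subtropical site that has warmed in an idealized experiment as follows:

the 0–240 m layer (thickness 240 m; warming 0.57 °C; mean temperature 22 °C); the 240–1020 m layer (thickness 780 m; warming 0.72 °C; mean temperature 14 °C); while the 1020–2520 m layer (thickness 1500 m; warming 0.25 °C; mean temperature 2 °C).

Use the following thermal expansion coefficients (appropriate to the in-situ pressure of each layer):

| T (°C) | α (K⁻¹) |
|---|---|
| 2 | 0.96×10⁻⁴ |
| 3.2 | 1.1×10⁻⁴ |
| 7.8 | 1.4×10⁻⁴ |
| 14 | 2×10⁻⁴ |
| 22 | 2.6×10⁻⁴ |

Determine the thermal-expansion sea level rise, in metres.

Δh = 0.184 m

Layer 1 at 22 °C → α = 2.6×10⁻⁴ K⁻¹
Layer 2 at 14 °C → α = 2×10⁻⁴ K⁻¹
Layer 3 at 2 °C → α = 0.96×10⁻⁴ K⁻¹
0–240 m: 0.57 × 2.6×10⁻⁴ × 240 = 0.035568 m
Layer 2: 2×10⁻⁴ × 0.72 × 780 = 0.11232 m
1020–2520 m: 0.25 × 0.96×10⁻⁴ × 1500 = 0.03600 m
Δh = 0.035568 + 0.11232 + 0.03600 = 0.183888 m ≈ 0.184 m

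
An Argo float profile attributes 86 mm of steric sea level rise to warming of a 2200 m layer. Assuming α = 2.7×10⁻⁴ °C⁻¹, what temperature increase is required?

ΔT = Δh/(αH) = 0.086 / (2.7×10⁻⁴ × 2200) ≈ 0.1448 K

ΔT ≈ 0.14 K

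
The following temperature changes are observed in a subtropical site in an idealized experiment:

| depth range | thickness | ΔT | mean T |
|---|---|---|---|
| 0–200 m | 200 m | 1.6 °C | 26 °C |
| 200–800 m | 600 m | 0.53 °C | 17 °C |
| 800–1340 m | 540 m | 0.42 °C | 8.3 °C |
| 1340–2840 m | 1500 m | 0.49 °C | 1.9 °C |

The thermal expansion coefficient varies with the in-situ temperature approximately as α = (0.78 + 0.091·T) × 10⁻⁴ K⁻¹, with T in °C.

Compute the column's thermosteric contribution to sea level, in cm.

Layer 1: α = (0.78 + 0.091×26)×10⁻⁴ = 3.146×10⁻⁴ K⁻¹
Layer 2: α = (0.78 + 0.091×17)×10⁻⁴ = 2.327×10⁻⁴ K⁻¹
Layer 3: α = (0.78 + 0.091×8.3)×10⁻⁴ = 1.5353×10⁻⁴ K⁻¹
Layer 4: α = (0.78 + 0.091×1.9)×10⁻⁴ = 0.9529×10⁻⁴ K⁻¹
Layer 1: 200 × 1.6 × 3.146×10⁻⁴ = 0.100672 m
Layer 2: 2.327×10⁻⁴ × 600 × 0.53 = 0.0739986 m
Layer 3: 1.5353×10⁻⁴ × 540 × 0.42 = 0.034820604 m
Layer 4: 0.9529×10⁻⁴ × 1500 × 0.49 = 0.07003815 m
Δh = 0.100672 + 0.0739986 + 0.034820604 + 0.07003815 = 0.279529354 m

Δh ≈ 28.0 cm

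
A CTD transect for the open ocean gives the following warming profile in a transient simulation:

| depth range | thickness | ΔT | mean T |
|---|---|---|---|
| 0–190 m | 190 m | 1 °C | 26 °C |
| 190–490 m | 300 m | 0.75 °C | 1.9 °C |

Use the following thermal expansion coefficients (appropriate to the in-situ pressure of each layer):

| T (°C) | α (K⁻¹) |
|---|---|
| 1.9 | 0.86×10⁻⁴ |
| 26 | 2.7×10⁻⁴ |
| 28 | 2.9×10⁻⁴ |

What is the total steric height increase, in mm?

Δh ≈ 70.7 mm

Layer 1 at 26 °C → α = 2.7×10⁻⁴ K⁻¹
Layer 2 at 1.9 °C → α = 0.86×10⁻⁴ K⁻¹
2.7×10⁻⁴ × 1 × 190 = 0.05130 m
Layer 2: 0.75 × 300 × 0.86×10⁻⁴ = 0.01935 m
Δh = 0.05130 + 0.01935 = 0.07065 m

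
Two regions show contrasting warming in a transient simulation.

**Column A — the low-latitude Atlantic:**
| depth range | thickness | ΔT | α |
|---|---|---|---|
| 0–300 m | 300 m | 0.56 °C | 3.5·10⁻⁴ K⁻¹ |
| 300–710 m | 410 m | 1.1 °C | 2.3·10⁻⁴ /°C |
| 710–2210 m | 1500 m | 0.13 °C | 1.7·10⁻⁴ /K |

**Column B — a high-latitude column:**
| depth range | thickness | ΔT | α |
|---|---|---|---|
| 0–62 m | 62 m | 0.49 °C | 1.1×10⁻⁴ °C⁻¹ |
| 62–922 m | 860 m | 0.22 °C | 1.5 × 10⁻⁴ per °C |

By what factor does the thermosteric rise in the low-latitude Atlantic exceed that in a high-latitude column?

A Layer 1: 0.56 × 3.5×10⁻⁴ × 300 = 0.05880 m
A 300–710 m: 1.1 × 410 × 2.3×10⁻⁴ = 0.10373 m
A 710–2210 m: 1.7×10⁻⁴ × 0.13 × 1500 = 0.03315 m
A total: 0.19568 m
B 0–62 m: 62 × 1.1×10⁻⁴ × 0.49 = 0.0033418 m
B Layer 2: 860 × 1.5×10⁻⁴ × 0.22 = 0.02838 m
B total: 0.0317218 m
Ratio: 0.19568 / 0.0317218 ≈ 6.169

a factor of 6.17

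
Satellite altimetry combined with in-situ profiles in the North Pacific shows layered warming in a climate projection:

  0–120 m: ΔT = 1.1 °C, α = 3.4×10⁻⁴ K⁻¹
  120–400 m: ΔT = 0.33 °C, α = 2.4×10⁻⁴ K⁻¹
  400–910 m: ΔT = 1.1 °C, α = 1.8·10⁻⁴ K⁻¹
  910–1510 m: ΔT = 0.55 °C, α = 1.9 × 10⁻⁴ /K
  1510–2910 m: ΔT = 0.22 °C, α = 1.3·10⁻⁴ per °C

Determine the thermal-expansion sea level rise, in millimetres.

Layer 1: 3.4×10⁻⁴ × 120 × 1.1 = 0.04488 m
0.33 × 280 × 2.4×10⁻⁴ = 0.022176 m
Layer 3: 1.8×10⁻⁴ × 510 × 1.1 = 0.10098 m
Layer 4: 1.9×10⁻⁴ × 0.55 × 600 = 0.06270 m
Layer 5: 1.3×10⁻⁴ × 0.22 × 1400 = 0.04004 m
Δh = 0.04488 + 0.022176 + 0.10098 + 0.06270 + 0.04004 = 0.270776 m

Δh ≈ 271 mm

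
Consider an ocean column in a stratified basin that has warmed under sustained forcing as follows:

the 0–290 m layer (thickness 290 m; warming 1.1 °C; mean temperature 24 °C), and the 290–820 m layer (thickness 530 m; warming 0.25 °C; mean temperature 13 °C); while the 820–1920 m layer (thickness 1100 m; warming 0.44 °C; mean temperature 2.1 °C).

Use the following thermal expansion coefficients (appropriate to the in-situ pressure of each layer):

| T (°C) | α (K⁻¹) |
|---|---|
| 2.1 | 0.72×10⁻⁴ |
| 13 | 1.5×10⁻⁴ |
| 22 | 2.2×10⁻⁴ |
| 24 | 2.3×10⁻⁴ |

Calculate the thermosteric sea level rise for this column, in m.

Δh ≈ 0.128 m

Layer 1 at 24 °C → α = 2.3×10⁻⁴ K⁻¹
Layer 2 at 13 °C → α = 1.5×10⁻⁴ K⁻¹
Layer 3 at 2.1 °C → α = 0.72×10⁻⁴ K⁻¹
290 × 1.1 × 2.3×10⁻⁴ = 0.07337 m
Layer 2: 0.25 × 530 × 1.5×10⁻⁴ = 0.019875 m
0.72×10⁻⁴ × 0.44 × 1100 = 0.034848 m
Δh = 0.07337 + 0.019875 + 0.034848 = 0.128093 m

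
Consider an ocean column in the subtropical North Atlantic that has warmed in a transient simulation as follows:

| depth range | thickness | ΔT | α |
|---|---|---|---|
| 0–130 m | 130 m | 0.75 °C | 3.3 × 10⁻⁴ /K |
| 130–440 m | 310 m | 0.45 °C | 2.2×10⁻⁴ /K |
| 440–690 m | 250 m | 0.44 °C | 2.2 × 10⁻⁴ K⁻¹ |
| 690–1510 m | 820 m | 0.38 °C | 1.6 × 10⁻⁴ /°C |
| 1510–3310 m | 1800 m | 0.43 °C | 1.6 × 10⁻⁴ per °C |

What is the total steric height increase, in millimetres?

0–130 m: 3.3×10⁻⁴ × 130 × 0.75 = 0.032175 m
0.45 × 310 × 2.2×10⁻⁴ = 0.03069 m
0.44 × 2.2×10⁻⁴ × 250 = 0.02420 m
0.38 × 820 × 1.6×10⁻⁴ = 0.049856 m
0.43 × 1800 × 1.6×10⁻⁴ = 0.12384 m
Δh = 0.032175 + 0.03069 + 0.02420 + 0.049856 + 0.12384 = 0.260761 m

261 mm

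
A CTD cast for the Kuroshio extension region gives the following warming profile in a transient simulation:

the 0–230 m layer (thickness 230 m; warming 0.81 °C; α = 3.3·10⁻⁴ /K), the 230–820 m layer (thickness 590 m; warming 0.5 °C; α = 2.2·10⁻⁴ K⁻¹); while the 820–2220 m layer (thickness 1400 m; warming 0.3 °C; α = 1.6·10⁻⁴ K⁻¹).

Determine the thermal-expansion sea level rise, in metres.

Δh ≈ 0.194 m

0–230 m: 3.3×10⁻⁴ × 0.81 × 230 = 0.061479 m
230–820 m: 590 × 0.5 × 2.2×10⁻⁴ = 0.06490 m
1400 × 1.6×10⁻⁴ × 0.3 = 0.06720 m
Δh = 0.061479 + 0.06490 + 0.06720 = 0.193579 m ≈ 0.194 m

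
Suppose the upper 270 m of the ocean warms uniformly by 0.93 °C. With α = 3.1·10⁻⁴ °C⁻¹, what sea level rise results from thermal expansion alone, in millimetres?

Δh = αΔT·H = 3.1×10⁻⁴ × 0.93 × 270 = 0.077841 m

Δh ≈ 78 mm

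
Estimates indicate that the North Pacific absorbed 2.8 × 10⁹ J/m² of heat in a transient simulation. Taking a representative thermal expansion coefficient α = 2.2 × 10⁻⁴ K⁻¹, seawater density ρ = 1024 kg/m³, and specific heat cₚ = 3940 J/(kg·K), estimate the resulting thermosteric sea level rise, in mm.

Δh = αQ/(ρcₚ) = 2.2×10⁻⁴ × 2.8×10⁹ / (1024 × 3940) ≈ 0.15268 m

150 mm of thermosteric rise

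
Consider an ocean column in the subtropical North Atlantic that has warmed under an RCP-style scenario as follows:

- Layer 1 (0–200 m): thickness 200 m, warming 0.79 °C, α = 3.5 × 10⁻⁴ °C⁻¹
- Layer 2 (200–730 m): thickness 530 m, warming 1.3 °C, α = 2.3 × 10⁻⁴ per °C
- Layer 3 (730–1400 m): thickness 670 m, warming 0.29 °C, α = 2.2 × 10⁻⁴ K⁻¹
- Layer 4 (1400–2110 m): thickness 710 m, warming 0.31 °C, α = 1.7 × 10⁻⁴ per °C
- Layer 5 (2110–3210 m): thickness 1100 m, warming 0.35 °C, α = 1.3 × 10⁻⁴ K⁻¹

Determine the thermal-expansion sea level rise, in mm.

0–200 m: 200 × 3.5×10⁻⁴ × 0.79 = 0.05530 m
Layer 2: 530 × 1.3 × 2.3×10⁻⁴ = 0.15847 m
730–1400 m: 2.2×10⁻⁴ × 670 × 0.29 = 0.042746 m
1400–2110 m: 710 × 1.7×10⁻⁴ × 0.31 = 0.037417 m
Layer 5: 1.3×10⁻⁴ × 1100 × 0.35 = 0.05005 m
Δh = 0.05530 + 0.15847 + 0.042746 + 0.037417 + 0.05005 = 0.343983 m

Δh = 344 mm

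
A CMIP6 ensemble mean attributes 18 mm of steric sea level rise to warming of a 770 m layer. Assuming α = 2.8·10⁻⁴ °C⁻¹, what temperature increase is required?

ΔT = Δh/(αH) = 0.018 / (2.8×10⁻⁴ × 770) ≈ 0.08349 °C

ΔT ≈ 0.0835 °C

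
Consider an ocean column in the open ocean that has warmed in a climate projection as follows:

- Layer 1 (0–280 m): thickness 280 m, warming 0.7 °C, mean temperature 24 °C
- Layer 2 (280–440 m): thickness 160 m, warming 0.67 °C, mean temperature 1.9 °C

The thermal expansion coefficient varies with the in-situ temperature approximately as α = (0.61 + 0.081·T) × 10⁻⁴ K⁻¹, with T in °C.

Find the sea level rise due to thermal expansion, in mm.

Δh ≈ 58.2 mm

Layer 1: α = (0.61 + 0.081×24)×10⁻⁴ = 2.554×10⁻⁴ K⁻¹
Layer 2: α = (0.61 + 0.081×1.9)×10⁻⁴ = 0.7639×10⁻⁴ K⁻¹
0–280 m: 280 × 2.554×10⁻⁴ × 0.7 = 0.0500584 m
Layer 2: 160 × 0.67 × 0.7639×10⁻⁴ = 0.008189008 m
Δh = 0.0500584 + 0.008189008 = 0.058247408 m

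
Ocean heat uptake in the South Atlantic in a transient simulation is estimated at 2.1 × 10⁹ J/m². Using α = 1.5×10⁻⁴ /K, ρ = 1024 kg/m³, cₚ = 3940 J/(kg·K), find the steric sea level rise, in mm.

Δh = αQ/(ρcₚ) = 1.5×10⁻⁴ × 2.1×10⁹ / (1024 × 3940) ≈ 0.078075 m

about 78.1 mm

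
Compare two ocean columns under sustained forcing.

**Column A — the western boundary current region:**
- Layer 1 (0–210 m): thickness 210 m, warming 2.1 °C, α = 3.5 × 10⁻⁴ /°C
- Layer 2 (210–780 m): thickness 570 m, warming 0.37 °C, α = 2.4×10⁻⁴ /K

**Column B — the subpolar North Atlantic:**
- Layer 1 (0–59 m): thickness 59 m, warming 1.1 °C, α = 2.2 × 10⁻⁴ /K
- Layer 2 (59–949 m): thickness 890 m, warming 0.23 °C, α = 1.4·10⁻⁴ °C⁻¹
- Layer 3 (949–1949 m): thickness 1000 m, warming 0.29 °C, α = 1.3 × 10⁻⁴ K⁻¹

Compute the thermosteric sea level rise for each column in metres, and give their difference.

A: 0.20 m; B: 0.081 m; difference 0.12 m

A 0–210 m: 2.1 × 3.5×10⁻⁴ × 210 = 0.15435 m
A Layer 2: 2.4×10⁻⁴ × 570 × 0.37 = 0.050616 m
A total: 0.204966 m
B Layer 1: 2.2×10⁻⁴ × 59 × 1.1 = 0.014278 m
B 59–949 m: 0.23 × 1.4×10⁻⁴ × 890 = 0.028658 m
B Layer 3: 1000 × 0.29 × 1.3×10⁻⁴ = 0.03770 m
B total: 0.080636 m
Difference: 0.204966 − 0.080636 = 0.12433 m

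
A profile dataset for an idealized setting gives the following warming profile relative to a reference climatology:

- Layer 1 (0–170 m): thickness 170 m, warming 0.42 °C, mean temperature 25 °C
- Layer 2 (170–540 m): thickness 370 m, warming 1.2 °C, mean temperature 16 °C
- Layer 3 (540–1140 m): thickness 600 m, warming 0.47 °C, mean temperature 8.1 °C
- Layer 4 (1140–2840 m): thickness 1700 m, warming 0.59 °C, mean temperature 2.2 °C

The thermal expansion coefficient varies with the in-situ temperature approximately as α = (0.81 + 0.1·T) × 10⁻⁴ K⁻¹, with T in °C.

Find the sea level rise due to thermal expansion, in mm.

280 mm of thermosteric rise

Layer 1: α = (0.81 + 0.1×25)×10⁻⁴ = 3.31×10⁻⁴ K⁻¹
Layer 2: α = (0.81 + 0.1×16)×10⁻⁴ = 2.41×10⁻⁴ K⁻¹
Layer 3: α = (0.81 + 0.1×8.1)×10⁻⁴ = 1.62×10⁻⁴ K⁻¹
Layer 4: α = (0.81 + 0.1×2.2)×10⁻⁴ = 1.03×10⁻⁴ K⁻¹
0–170 m: 170 × 0.42 × 3.31×10⁻⁴ = 0.0236334 m
1.2 × 370 × 2.41×10⁻⁴ = 0.107004 m
Layer 3: 0.47 × 1.62×10⁻⁴ × 600 = 0.045684 m
Layer 4: 1.03×10⁻⁴ × 0.59 × 1700 = 0.103309 m
Δh = 0.0236334 + 0.107004 + 0.045684 + 0.103309 = 0.2796304 m ≈ 280 mm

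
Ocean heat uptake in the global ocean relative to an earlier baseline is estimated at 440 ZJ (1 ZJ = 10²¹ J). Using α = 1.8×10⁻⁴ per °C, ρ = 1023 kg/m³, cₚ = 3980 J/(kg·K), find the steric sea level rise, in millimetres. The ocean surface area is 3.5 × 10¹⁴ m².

Per unit area: Q = 440×10²¹ / (3.5×10¹⁴) ≈ 1.257×10⁹ J/m²
Δh = αQ/(ρcₚ) = 1.8×10⁻⁴ × 1.257×10⁹ / (1023 × 3980) ≈ 0.055571 m

about 56 mm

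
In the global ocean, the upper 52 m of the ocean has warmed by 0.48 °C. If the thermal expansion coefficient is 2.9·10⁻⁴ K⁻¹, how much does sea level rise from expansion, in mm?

7.2 mm of thermosteric rise

Δh = αΔT·H = 2.9×10⁻⁴ × 0.48 × 52 = 0.0072384 m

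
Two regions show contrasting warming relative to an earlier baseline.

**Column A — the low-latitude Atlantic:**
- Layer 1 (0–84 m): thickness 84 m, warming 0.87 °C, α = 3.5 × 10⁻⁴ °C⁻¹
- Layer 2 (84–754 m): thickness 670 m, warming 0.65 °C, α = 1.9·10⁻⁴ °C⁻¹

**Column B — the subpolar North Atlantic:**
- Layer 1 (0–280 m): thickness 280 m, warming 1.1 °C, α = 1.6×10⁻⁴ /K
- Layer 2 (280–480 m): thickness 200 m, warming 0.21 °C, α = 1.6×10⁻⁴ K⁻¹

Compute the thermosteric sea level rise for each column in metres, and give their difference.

Δh_A ≈ 0.11 m, Δh_B ≈ 0.056 m; difference ≈ 0.052 m

A 3.5×10⁻⁴ × 0.87 × 84 = 0.025578 m
A Layer 2: 1.9×10⁻⁴ × 670 × 0.65 = 0.082745 m
A total: 0.108323 m
B Layer 1: 1.1 × 1.6×10⁻⁴ × 280 = 0.04928 m
B 280–480 m: 200 × 0.21 × 1.6×10⁻⁴ = 0.00672 m
B total: 0.05600 m
Difference: 0.108323 − 0.05600 = 0.052323 m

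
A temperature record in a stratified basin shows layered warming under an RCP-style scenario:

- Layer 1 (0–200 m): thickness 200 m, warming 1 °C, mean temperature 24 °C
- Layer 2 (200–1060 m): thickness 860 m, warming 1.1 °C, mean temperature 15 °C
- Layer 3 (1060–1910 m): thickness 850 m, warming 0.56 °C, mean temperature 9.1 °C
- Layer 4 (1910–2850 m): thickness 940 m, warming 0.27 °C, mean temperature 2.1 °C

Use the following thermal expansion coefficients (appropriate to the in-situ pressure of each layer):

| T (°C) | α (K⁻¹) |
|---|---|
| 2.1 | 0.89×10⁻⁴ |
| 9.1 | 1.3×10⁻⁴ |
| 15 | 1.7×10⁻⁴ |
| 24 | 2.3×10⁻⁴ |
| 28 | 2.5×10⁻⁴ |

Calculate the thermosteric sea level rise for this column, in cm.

Layer 1 at 24 °C → α = 2.3×10⁻⁴ K⁻¹
Layer 2 at 15 °C → α = 1.7×10⁻⁴ K⁻¹
Layer 3 at 9.1 °C → α = 1.3×10⁻⁴ K⁻¹
Layer 4 at 2.1 °C → α = 0.89×10⁻⁴ K⁻¹
Layer 1: 2.3×10⁻⁴ × 200 × 1 = 0.04600 m
200–1060 m: 860 × 1.7×10⁻⁴ × 1.1 = 0.16082 m
1060–1910 m: 0.56 × 850 × 1.3×10⁻⁴ = 0.06188 m
0.89×10⁻⁴ × 0.27 × 940 = 0.0225882 m
Δh = 0.04600 + 0.16082 + 0.06188 + 0.0225882 = 0.2912882 m ≈ 29.1 cm

Δh = 29.1 cm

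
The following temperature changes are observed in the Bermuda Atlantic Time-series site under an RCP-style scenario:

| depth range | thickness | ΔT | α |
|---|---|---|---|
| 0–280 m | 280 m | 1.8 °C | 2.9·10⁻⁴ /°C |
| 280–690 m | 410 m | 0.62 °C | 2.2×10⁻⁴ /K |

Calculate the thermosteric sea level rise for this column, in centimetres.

Δh ≈ 20.2 cm

Layer 1: 1.8 × 2.9×10⁻⁴ × 280 = 0.14616 m
0.62 × 2.2×10⁻⁴ × 410 = 0.055924 m
Δh = 0.14616 + 0.055924 = 0.202084 m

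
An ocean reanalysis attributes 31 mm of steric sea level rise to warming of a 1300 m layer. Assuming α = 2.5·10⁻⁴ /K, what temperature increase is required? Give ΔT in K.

0.0954 K

ΔT = Δh/(αH) = 0.031 / (2.5×10⁻⁴ × 1300) ≈ 0.09538 K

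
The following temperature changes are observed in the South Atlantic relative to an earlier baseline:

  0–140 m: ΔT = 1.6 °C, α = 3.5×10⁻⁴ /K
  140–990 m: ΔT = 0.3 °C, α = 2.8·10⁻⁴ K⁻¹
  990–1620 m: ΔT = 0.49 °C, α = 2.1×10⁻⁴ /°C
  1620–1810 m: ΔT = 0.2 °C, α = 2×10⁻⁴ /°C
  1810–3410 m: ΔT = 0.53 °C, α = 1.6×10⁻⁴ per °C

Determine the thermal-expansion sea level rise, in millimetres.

140 × 1.6 × 3.5×10⁻⁴ = 0.07840 m
Layer 2: 850 × 2.8×10⁻⁴ × 0.3 = 0.07140 m
990–1620 m: 0.49 × 630 × 2.1×10⁻⁴ = 0.064827 m
2×10⁻⁴ × 190 × 0.2 = 0.00760 m
Layer 5: 1.6×10⁻⁴ × 0.53 × 1600 = 0.13568 m
Δh = 0.07840 + 0.07140 + 0.064827 + 0.00760 + 0.13568 = 0.357907 m ≈ 358 mm

Δh ≈ 358 mm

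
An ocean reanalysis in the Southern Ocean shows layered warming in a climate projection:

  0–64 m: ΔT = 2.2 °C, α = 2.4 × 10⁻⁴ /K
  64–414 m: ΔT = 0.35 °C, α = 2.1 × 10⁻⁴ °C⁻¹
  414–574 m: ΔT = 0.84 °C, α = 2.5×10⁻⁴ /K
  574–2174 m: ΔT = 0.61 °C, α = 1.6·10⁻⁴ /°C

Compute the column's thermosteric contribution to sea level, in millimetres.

2.2 × 64 × 2.4×10⁻⁴ = 0.033792 m
Layer 2: 2.1×10⁻⁴ × 0.35 × 350 = 0.025725 m
414–574 m: 2.5×10⁻⁴ × 160 × 0.84 = 0.03360 m
Layer 4: 1600 × 1.6×10⁻⁴ × 0.61 = 0.15616 m
Δh = 0.033792 + 0.025725 + 0.03360 + 0.15616 = 0.249277 m

Δh = 249 mm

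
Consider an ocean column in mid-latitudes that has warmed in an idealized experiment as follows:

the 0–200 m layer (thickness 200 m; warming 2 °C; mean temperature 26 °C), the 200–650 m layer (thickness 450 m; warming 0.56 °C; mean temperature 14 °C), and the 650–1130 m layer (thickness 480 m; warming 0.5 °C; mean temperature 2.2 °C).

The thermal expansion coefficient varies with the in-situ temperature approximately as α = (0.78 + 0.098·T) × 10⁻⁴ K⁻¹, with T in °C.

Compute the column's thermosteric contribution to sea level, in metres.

Layer 1: α = (0.78 + 0.098×26)×10⁻⁴ = 3.328×10⁻⁴ K⁻¹
Layer 2: α = (0.78 + 0.098×14)×10⁻⁴ = 2.152×10⁻⁴ K⁻¹
Layer 3: α = (0.78 + 0.098×2.2)×10⁻⁴ = 0.9956×10⁻⁴ K⁻¹
0–200 m: 2 × 3.328×10⁻⁴ × 200 = 0.13312 m
Layer 2: 450 × 2.152×10⁻⁴ × 0.56 = 0.0542304 m
Layer 3: 480 × 0.9956×10⁻⁴ × 0.5 = 0.0238944 m
Δh = 0.13312 + 0.0542304 + 0.0238944 = 0.2112448 m

about 0.211 m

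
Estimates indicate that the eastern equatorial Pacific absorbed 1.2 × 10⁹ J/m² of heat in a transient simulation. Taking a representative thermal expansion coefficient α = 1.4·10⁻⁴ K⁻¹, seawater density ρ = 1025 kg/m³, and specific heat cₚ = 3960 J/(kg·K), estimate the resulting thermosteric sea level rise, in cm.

Δh = αQ/(ρcₚ) = 1.4×10⁻⁴ × 1.2×10⁹ / (1025 × 3960) ≈ 0.04139 m

Δh ≈ 4.14 cm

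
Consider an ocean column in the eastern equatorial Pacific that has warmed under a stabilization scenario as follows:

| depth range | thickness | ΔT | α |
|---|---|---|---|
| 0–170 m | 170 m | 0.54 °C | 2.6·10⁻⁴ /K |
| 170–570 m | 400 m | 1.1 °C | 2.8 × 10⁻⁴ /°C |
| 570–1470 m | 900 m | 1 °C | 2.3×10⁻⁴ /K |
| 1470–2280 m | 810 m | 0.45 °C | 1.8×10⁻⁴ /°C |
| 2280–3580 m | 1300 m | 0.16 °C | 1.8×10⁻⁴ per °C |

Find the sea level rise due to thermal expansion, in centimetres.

Layer 1: 0.54 × 2.6×10⁻⁴ × 170 = 0.023868 m
170–570 m: 400 × 2.8×10⁻⁴ × 1.1 = 0.12320 m
Layer 3: 2.3×10⁻⁴ × 900 × 1 = 0.20700 m
Layer 4: 810 × 1.8×10⁻⁴ × 0.45 = 0.06561 m
Layer 5: 0.16 × 1300 × 1.8×10⁻⁴ = 0.03744 m
Δh = 0.023868 + 0.12320 + 0.20700 + 0.06561 + 0.03744 = 0.457118 m ≈ 46 cm

46 cm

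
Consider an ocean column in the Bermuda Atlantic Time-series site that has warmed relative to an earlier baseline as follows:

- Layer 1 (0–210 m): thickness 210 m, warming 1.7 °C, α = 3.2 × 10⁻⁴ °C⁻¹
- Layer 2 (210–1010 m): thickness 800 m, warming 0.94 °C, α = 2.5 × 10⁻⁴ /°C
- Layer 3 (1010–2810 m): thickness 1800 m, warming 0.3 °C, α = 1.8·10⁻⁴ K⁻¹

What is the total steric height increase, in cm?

39.9 cm

Layer 1: 1.7 × 3.2×10⁻⁴ × 210 = 0.11424 m
210–1010 m: 2.5×10⁻⁴ × 0.94 × 800 = 0.18800 m
Layer 3: 1.8×10⁻⁴ × 1800 × 0.3 = 0.09720 m
Δh = 0.11424 + 0.18800 + 0.09720 = 0.39944 m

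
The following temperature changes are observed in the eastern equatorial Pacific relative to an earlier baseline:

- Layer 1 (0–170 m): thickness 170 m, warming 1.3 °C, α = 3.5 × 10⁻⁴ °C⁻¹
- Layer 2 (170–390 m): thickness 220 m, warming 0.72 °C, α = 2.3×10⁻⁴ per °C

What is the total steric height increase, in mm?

0–170 m: 1.3 × 3.5×10⁻⁴ × 170 = 0.07735 m
Layer 2: 0.72 × 220 × 2.3×10⁻⁴ = 0.036432 m
Δh = 0.07735 + 0.036432 = 0.113782 m ≈ 110 mm

about 110 mm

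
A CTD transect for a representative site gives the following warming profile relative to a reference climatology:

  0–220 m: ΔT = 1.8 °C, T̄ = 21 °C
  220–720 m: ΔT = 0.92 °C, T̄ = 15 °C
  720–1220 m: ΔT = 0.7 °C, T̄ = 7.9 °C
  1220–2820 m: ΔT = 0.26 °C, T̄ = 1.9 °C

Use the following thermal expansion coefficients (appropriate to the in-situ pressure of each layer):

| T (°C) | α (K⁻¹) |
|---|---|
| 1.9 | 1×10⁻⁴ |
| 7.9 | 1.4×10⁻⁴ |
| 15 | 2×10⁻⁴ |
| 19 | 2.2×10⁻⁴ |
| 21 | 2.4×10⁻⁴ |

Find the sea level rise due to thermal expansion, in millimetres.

Layer 1 at 21 °C → α = 2.4×10⁻⁴ K⁻¹
Layer 2 at 15 °C → α = 2×10⁻⁴ K⁻¹
Layer 3 at 7.9 °C → α = 1.4×10⁻⁴ K⁻¹
Layer 4 at 1.9 °C → α = 1×10⁻⁴ K⁻¹
0–220 m: 2.4×10⁻⁴ × 220 × 1.8 = 0.09504 m
220–720 m: 0.92 × 500 × 2×10⁻⁴ = 0.09200 m
720–1220 m: 0.7 × 500 × 1.4×10⁻⁴ = 0.04900 m
1220–2820 m: 0.26 × 1×10⁻⁴ × 1600 = 0.04160 m
Δh = 0.09504 + 0.09200 + 0.04900 + 0.04160 = 0.27764 m

Δh ≈ 278 mm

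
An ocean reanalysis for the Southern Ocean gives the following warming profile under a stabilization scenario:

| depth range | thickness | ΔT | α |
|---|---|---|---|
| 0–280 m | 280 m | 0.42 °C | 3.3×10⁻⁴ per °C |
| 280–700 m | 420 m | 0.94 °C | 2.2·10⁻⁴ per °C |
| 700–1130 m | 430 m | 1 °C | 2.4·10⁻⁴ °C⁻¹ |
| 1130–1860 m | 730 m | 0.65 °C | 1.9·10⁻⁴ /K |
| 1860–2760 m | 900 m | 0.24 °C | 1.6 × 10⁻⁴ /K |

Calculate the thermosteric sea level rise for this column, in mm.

0–280 m: 280 × 0.42 × 3.3×10⁻⁴ = 0.038808 m
Layer 2: 420 × 2.2×10⁻⁴ × 0.94 = 0.086856 m
700–1130 m: 2.4×10⁻⁴ × 1 × 430 = 0.10320 m
Layer 4: 730 × 1.9×10⁻⁴ × 0.65 = 0.090155 m
1860–2760 m: 1.6×10⁻⁴ × 900 × 0.24 = 0.03456 m
Δh = 0.038808 + 0.086856 + 0.10320 + 0.090155 + 0.03456 = 0.353579 m

about 354 mm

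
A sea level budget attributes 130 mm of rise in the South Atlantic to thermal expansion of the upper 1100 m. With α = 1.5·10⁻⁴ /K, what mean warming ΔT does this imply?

0.788 °C

ΔT = Δh/(αH) = 0.13 / (1.5×10⁻⁴ × 1100) ≈ 0.7879 °C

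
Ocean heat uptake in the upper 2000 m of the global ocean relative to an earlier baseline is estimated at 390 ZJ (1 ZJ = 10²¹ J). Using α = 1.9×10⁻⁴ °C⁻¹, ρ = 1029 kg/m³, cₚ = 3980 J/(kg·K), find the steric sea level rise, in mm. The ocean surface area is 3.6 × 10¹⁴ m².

50 mm of thermosteric rise

Per unit area: Q = 390×10²¹ / (3.6×10¹⁴) ≈ 1.083×10⁹ J/m²
Δh = αQ/(ρcₚ) = 1.9×10⁻⁴ × 1.083×10⁹ / (1029 × 3980) ≈ 0.050244 m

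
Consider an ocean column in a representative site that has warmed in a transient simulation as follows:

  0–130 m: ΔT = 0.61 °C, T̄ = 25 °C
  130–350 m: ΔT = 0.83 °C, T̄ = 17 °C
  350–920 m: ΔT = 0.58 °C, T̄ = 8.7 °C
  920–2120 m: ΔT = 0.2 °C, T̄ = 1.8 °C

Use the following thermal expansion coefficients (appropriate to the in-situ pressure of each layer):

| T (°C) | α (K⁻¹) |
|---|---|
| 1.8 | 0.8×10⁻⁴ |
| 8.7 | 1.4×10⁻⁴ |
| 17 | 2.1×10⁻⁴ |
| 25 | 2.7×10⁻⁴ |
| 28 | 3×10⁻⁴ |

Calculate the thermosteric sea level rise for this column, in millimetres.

Layer 1 at 25 °C → α = 2.7×10⁻⁴ K⁻¹
Layer 2 at 17 °C → α = 2.1×10⁻⁴ K⁻¹
Layer 3 at 8.7 °C → α = 1.4×10⁻⁴ K⁻¹
Layer 4 at 1.8 °C → α = 0.8×10⁻⁴ K⁻¹
0.61 × 130 × 2.7×10⁻⁴ = 0.021411 m
Layer 2: 2.1×10⁻⁴ × 220 × 0.83 = 0.038346 m
350–920 m: 1.4×10⁻⁴ × 0.58 × 570 = 0.046284 m
Layer 4: 0.2 × 1200 × 0.8×10⁻⁴ = 0.01920 m
Δh = 0.021411 + 0.038346 + 0.046284 + 0.01920 = 0.125241 m ≈ 125 mm

Δh ≈ 125 mm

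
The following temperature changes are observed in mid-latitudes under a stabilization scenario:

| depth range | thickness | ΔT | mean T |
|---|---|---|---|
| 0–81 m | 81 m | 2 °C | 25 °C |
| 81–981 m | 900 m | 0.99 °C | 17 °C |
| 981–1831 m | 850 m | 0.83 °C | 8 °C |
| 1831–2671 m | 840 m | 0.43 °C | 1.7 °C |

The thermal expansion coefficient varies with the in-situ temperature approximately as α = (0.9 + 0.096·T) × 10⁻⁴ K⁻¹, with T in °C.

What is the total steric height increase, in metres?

0.435 m

Layer 1: α = (0.9 + 0.096×25)×10⁻⁴ = 3.3×10⁻⁴ K⁻¹
Layer 2: α = (0.9 + 0.096×17)×10⁻⁴ = 2.532×10⁻⁴ K⁻¹
Layer 3: α = (0.9 + 0.096×8)×10⁻⁴ = 1.668×10⁻⁴ K⁻¹
Layer 4: α = (0.9 + 0.096×1.7)×10⁻⁴ = 1.0632×10⁻⁴ K⁻¹
3.3×10⁻⁴ × 81 × 2 = 0.05346 m
81–981 m: 0.99 × 900 × 2.532×10⁻⁴ = 0.2256012 m
1.668×10⁻⁴ × 850 × 0.83 = 0.1176774 m
Layer 4: 840 × 1.0632×10⁻⁴ × 0.43 = 0.038402784 m
Δh = 0.05346 + 0.2256012 + 0.1176774 + 0.038402784 = 0.435141384 m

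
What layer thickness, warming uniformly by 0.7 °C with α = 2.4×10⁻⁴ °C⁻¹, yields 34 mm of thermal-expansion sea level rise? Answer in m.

about 202 m

H = Δh/(αΔT) = 0.034 / (2.4×10⁻⁴ × 0.7) ≈ 202.4 m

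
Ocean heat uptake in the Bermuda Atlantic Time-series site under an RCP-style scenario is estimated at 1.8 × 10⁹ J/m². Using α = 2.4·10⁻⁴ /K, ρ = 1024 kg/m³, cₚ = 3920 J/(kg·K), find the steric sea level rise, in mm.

108 mm of thermosteric rise

Δh = αQ/(ρcₚ) = 2.4×10⁻⁴ × 1.8×10⁹ / (1024 × 3920) ≈ 0.10762 m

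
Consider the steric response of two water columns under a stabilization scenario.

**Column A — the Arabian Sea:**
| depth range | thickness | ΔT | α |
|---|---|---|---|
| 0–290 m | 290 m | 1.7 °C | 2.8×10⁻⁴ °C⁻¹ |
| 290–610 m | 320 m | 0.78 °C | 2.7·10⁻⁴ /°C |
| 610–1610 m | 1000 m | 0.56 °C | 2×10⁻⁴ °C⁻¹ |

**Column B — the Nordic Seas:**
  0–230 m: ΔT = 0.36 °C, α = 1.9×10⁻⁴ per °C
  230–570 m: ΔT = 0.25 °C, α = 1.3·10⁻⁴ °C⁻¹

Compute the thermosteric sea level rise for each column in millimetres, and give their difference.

A: 320 mm; B: 27 mm; difference 290 mm

A 0–290 m: 290 × 1.7 × 2.8×10⁻⁴ = 0.13804 m
A Layer 2: 0.78 × 320 × 2.7×10⁻⁴ = 0.067392 m
A 2×10⁻⁴ × 0.56 × 1000 = 0.11200 m
A total: 0.317432 m
B 0–230 m: 0.36 × 230 × 1.9×10⁻⁴ = 0.015732 m
B 230–570 m: 0.25 × 340 × 1.3×10⁻⁴ = 0.01105 m
B total: 0.026782 m
Difference: 0.317432 − 0.026782 = 0.29065 m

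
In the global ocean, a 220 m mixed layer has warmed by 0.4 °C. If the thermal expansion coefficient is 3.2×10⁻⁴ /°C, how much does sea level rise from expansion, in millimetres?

Δh = αΔT·H = 3.2×10⁻⁴ × 0.4 × 220 = 0.02816 m

28 mm of thermosteric rise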